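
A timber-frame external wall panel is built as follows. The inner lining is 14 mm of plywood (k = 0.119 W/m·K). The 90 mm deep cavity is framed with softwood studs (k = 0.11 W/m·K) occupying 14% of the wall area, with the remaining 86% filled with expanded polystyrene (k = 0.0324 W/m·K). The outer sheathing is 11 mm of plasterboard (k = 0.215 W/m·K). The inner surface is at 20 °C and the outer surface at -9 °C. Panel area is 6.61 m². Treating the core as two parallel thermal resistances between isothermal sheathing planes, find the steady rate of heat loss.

Q ≈ 85.2 W

Sheathing layers in series; stud and cavity paths in parallel between them.
R_inner = 0.014/(0.119×6.61) = 0.0178 K/W
R_stud  = 0.09/(0.11×0.14×6.61) = 0.8841 K/W
R_cav   = 0.09/(0.0324×0.86×6.61) = 0.4886 K/W
1/R_core = 1/R_stud + 1/R_cav → R_core = 0.3147 K/W
R_outer = 0.011/(0.215×6.61) = 0.00774 K/W
R_total = 0.3403 K/W
Q = ΔT/R_total = 29/0.3403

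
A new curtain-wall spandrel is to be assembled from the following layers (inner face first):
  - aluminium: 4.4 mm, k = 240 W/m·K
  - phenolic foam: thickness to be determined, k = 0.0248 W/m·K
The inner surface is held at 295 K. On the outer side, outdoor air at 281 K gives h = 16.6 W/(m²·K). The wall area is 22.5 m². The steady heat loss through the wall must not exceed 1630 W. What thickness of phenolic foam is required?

L ≈ 3.3 mm

Thermal resistances in series:
R_aluminium = L/(kA) = 0.0044/(240×22.5) = 8.148×10^-7 K/W
R_outer film = 1/(h_o·A) = 1/(16.6×22.5) = 0.002677 K/W
Sum of the known resistances R_other = 0.002678 K/W
Required total resistance R_tot = ΔT/Q_allow = 14/1630 = 0.008589 K/W
R_phenolic foam = R_tot − R_other = 0.005911 K/W
L = R·k·A = 0.005911×0.0248×22.5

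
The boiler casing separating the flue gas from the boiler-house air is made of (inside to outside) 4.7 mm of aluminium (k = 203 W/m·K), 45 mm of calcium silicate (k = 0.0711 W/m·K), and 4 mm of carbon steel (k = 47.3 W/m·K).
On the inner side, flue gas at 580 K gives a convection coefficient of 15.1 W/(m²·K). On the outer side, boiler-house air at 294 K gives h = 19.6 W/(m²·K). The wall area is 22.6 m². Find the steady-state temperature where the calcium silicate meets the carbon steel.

T ≈ 313 K

Series thermal resistances:
R_inner film = 1/(h_i·A) = 1/(15.1×22.6) = 0.00293 K/W
R_aluminium = L/(kA) = 0.0047/(203×22.6) = 1.024×10^-6 K/W
R_calcium silicate = L/(kA) = 0.045/(0.0711×22.6) = 0.028 K/W
R_carbon steel = L/(kA) = 0.004/(47.3×22.6) = 3.742×10^-6 K/W
R_outer film = 1/(h_o·A) = 1/(19.6×22.6) = 0.002258 K/W
R_total = 0.0332 K/W;  Q = ΔT/R_total = 286/0.0332 = 8615 W
T_interface = T_inner − Q·ΣR(inner→interface) = 580 − 8620×0.03094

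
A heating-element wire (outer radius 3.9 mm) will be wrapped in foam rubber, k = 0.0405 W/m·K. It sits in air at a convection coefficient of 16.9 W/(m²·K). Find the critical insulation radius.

For a cylinder r_cr = k/h = 0.0405/16.9
r_cr = 2.4 mm; since the bare radius (3.9 mm) is above r_cr, any added insulation will reduce heat loss.

r_cr ≈ 2.4 mm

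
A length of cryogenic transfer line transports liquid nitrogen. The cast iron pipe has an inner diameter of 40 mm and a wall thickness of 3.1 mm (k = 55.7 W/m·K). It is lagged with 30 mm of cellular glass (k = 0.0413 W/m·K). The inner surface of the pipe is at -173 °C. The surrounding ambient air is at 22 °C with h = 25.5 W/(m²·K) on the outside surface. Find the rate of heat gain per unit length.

Cylindrical conduction, so R = ln(r₂/r₁)/(2πkL) per layer, in series:
R_cast iron pipe wall = ln(23.1/20)/(2π×55.7×1) = 4.117×10^-4 K/W
R_cellular glass = ln(53.1/23.1)/(2π×0.0413×1) = 3.208 K/W
R_outer film = 1/(h_o·2πr_oL) = 1/(25.5×2π×0.0531×1) = 0.1175 K/W
R_total = 3.325 K/W
Q = ΔT/R_total = 195/3.325

q′ ≈ 58.6 W/m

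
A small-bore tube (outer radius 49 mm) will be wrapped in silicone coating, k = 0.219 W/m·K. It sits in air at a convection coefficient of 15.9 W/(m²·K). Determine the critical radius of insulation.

For a cylinder r_cr = k/h = 0.219/15.9
r_cr = 13.8 mm; since the bare radius (49 mm) is above r_cr, any added insulation will reduce heat loss.

r_cr ≈ 13.8 mm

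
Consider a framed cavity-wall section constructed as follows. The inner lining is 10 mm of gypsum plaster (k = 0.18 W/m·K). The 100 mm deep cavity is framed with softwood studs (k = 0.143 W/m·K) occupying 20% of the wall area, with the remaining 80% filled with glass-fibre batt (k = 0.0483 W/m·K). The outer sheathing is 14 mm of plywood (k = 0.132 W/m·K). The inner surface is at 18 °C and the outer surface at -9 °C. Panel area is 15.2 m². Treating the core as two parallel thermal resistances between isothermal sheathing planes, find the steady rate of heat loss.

Sheathing layers in series; stud and cavity paths in parallel between them.
R_inner = 0.01/(0.18×15.2) = 0.003655 K/W
R_stud  = 0.1/(0.143×0.2×15.2) = 0.23 K/W
R_cav   = 0.1/(0.0483×0.8×15.2) = 0.1703 K/W
1/R_core = 1/R_stud + 1/R_cav → R_core = 0.09784 K/W
R_outer = 0.014/(0.132×15.2) = 0.006978 K/W
R_total = 0.1085 K/W
Q = ΔT/R_total = 27/0.1085

Q ≈ 249 W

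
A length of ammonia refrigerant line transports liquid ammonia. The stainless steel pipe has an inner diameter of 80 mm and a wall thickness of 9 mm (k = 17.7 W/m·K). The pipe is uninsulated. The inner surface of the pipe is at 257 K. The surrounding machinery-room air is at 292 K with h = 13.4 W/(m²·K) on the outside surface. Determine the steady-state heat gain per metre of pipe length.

Per-layer cylindrical resistances, series-summed:
R_stainless steel pipe wall = ln(49/40)/(2π×17.7×1) = 0.001825 K/W
R_outer film = 1/(h_o·2πr_oL) = 1/(13.4×2π×0.049×1) = 0.2424 K/W
R_total = 0.2442 K/W
Q = ΔT/R_total = 35/0.2442

q′ ≈ 143 W/m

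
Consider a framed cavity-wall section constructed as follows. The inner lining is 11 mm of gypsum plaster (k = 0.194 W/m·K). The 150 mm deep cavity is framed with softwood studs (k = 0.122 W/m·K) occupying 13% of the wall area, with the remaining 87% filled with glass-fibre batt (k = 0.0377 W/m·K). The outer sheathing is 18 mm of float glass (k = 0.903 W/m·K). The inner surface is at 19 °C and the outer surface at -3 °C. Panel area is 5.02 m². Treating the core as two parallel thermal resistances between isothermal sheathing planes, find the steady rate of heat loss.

Q ≈ 35 W

Sheathing layers in series; stud and cavity paths in parallel between them.
R_inner = 0.011/(0.194×5.02) = 0.0113 K/W
R_stud  = 0.15/(0.122×0.13×5.02) = 1.884 K/W
R_cav   = 0.15/(0.0377×0.87×5.02) = 0.911 K/W
1/R_core = 1/R_stud + 1/R_cav → R_core = 0.6141 K/W
R_outer = 0.018/(0.903×5.02) = 0.003971 K/W
R_total = 0.6293 K/W
Q = ΔT/R_total = 22/0.6293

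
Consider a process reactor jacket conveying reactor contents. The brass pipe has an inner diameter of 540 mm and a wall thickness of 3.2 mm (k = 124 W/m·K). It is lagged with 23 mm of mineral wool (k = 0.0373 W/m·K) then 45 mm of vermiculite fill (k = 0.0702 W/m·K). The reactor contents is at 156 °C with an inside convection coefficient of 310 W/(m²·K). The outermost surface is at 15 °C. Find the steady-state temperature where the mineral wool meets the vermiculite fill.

T ≈ 82.7 °C

Cylindrical conduction, so R = ln(r₂/r₁)/(2πkL) per layer, in series:
R_inner film = 1/(h_i·2πr₁L) = 1/(310×2π×0.27×1) = 0.001901 K/W
R_brass pipe wall = ln(273.2/270)/(2π×124×1) = 1.512×10^-5 K/W
R_mineral wool = ln(296.2/273.2)/(2π×0.0373×1) = 0.3449 K/W
R_vermiculite fill = ln(341.2/296.2)/(2π×0.0702×1) = 0.3207 K/W
R_total = 0.6675 K/W
Q = ΔT/R_total = 141/0.6675
Q = 211 W/m
T_interface = T_inner − Q·ΣR(inner→interface) = 156 − 211×0.3468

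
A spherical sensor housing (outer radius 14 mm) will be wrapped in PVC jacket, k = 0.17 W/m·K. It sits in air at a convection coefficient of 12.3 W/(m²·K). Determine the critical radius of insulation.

For a sphere r_cr = 2k/h = 2×0.17/12.3
r_cr = 27.6 mm; since the bare radius (14 mm) is below r_cr, adding a thin layer of insulation will *increase* heat loss.

r_cr ≈ 27.6 mm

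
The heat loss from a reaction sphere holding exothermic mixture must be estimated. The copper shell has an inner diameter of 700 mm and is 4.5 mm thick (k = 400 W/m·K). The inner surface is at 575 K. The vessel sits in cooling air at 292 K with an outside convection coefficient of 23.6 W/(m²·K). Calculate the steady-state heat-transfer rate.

Q ≈ 10500 W

Each spherical layer contributes R = (1/r_i − 1/r_o)/(4πk):
R_copper shell = (1/0.35 − 1/0.3545)/(4π×400) = 7.215×10^-6 K/W
R_outer film = 1/(h·4πr_o²) = 1/(23.6×4π×0.3545²) = 0.02683 K/W
R_total = 0.02684 K/W
Q = ΔT/R_total = 283/0.02684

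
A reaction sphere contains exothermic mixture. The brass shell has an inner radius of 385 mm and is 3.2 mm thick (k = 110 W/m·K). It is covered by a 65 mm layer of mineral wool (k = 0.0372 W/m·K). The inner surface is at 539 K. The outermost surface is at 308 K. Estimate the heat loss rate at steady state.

Q ≈ 292 W

For a spherical shell R = (1/r₁ − 1/r₂)/(4πk); film R = 1/(h·4πr²). In series:
R_brass shell = (1/0.385 − 1/0.3882)/(4π×110) = 1.549×10^-5 K/W
R_mineral wool = (1/0.3882 − 1/0.4532)/(4π×0.0372) = 0.7903 K/W
R_total = 0.7904 K/W
Q = ΔT/R_total = 231/0.7904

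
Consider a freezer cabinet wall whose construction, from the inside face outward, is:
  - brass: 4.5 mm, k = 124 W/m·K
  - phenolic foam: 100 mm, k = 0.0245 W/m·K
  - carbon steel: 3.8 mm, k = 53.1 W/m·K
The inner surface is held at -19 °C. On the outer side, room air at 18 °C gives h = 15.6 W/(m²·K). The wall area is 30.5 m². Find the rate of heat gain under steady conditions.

Q ≈ 272 W

Thermal resistances in series:
R_brass = L/(kA) = 0.0045/(124×30.5) = 1.19×10^-6 K/W
R_phenolic foam = L/(kA) = 0.1/(0.0245×30.5) = 0.1338 K/W
R_carbon steel = L/(kA) = 0.0038/(53.1×30.5) = 2.346×10^-6 K/W
R_outer film = 1/(h_o·A) = 1/(15.6×30.5) = 0.002102 K/W
R_total = 0.1359 K/W
Q = ΔT / R_total = 37 / 0.1359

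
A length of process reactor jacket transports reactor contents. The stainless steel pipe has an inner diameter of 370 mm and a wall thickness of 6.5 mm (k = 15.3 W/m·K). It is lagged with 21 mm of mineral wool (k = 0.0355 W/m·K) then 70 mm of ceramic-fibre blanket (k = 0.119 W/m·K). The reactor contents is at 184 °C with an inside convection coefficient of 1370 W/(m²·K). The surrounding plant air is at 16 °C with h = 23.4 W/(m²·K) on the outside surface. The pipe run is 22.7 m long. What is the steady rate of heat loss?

Q ≈ 4370 W

Treating each annulus and film as a series resistance:
R_inner film = 1/(h_i·2πr₁L) = 1/(1370×2π×0.185×22.7) = 2.766×10^-5 K/W
R_stainless steel pipe wall = ln(191.5/185)/(2π×15.3×22.7) = 1.582×10^-5 K/W
R_mineral wool = ln(212.5/191.5)/(2π×0.0355×22.7) = 0.02055 K/W
R_ceramic-fibre blanket = ln(282.5/212.5)/(2π×0.119×22.7) = 0.01678 K/W
R_outer film = 1/(h_o·2πr_oL) = 1/(23.4×2π×0.2825×22.7) = 0.001061 K/W
R_total = 0.03843 K/W
Q = ΔT/R_total = 168/0.03843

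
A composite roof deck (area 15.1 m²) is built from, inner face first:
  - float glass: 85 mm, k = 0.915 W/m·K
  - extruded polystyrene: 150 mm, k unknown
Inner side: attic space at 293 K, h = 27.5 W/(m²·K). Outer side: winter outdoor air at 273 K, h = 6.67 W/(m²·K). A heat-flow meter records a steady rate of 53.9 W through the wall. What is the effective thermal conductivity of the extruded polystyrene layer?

k ≈ 0.0282 W/(m·K)

Thermal resistances in series:
R_inner film = 1/(h_i·A) = 1/(27.5×15.1) = 0.002408 K/W
R_float glass = L/(kA) = 0.085/(0.915×15.1) = 0.006152 K/W
R_outer film = 1/(h_o·A) = 1/(6.67×15.1) = 0.009929 K/W
Sum of known resistances R_other = 0.01849 K/W
Total R = ΔT/Q = 20/53.9 = 0.3711 K/W
R_extruded polystyrene = R_total − R_other = 0.3526 K/W
k = L/(R·A) = 0.15/(0.3526×15.1)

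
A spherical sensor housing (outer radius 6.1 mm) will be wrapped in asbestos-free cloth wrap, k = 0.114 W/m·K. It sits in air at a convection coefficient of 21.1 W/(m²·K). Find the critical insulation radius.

For a sphere r_cr = 2k/h = 2×0.114/21.1
r_cr = 10.8 mm; since the bare radius (6.1 mm) is below r_cr, adding a thin layer of insulation will *increase* heat loss.

r_cr ≈ 10.8 mm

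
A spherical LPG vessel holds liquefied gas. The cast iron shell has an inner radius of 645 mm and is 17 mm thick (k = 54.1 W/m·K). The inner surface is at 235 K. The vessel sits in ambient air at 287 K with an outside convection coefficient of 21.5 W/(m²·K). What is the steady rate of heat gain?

Q ≈ 6110 W

Radial (spherical) resistances in series:
R_cast iron shell = (1/0.645 − 1/0.662)/(4π×54.1) = 5.856×10^-5 K/W
R_outer film = 1/(h·4πr_o²) = 1/(21.5×4π×0.662²) = 0.008446 K/W
R_total = 0.008504 K/W
Q = ΔT/R_total = 52/0.008504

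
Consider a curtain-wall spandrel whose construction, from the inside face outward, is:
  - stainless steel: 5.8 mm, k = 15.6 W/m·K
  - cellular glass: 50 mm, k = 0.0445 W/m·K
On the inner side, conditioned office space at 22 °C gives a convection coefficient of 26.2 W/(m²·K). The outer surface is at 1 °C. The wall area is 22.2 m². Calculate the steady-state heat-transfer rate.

Q ≈ 401 W

Thermal resistances in series:
R_inner film = 1/(h_i·A) = 1/(26.2×22.2) = 0.001719 K/W
R_stainless steel = L/(kA) = 0.0058/(15.6×22.2) = 1.675×10^-5 K/W
R_cellular glass = L/(kA) = 0.05/(0.0445×22.2) = 0.05061 K/W
R_total = 0.05235 K/W
Q = ΔT / R_total = 21 / 0.05235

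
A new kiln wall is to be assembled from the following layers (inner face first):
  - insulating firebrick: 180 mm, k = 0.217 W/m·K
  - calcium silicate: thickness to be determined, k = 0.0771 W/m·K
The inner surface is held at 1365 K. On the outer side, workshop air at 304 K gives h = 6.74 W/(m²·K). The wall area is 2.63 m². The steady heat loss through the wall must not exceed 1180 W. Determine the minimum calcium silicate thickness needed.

Model the wall as resistances in series:
R_insulating firebrick = L/(kA) = 0.18/(0.217×2.63) = 0.3154 K/W
R_outer film = 1/(h_o·A) = 1/(6.74×2.63) = 0.05641 K/W
Sum of the known resistances R_other = 0.3718 K/W
Required total resistance R_tot = ΔT/Q_allow = 1061/1180 = 0.8992 K/W
R_calcium silicate = R_tot − R_other = 0.5273 K/W
L = R·k·A = 0.5273×0.0771×2.63

L ≈ 107 mm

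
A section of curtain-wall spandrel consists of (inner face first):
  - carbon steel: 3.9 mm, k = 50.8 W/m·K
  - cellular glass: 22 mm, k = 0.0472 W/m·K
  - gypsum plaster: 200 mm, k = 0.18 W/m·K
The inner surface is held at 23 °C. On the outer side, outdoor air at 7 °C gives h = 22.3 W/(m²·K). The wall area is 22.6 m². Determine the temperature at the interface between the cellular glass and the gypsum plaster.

T ≈ 18.4 °C

Using the resistance-network approach (series):
R_carbon steel = L/(kA) = 0.0039/(50.8×22.6) = 3.397×10^-6 K/W
R_cellular glass = L/(kA) = 0.022/(0.0472×22.6) = 0.02062 K/W
R_gypsum plaster = L/(kA) = 0.2/(0.18×22.6) = 0.04916 K/W
R_outer film = 1/(h_o·A) = 1/(22.3×22.6) = 0.001984 K/W
R_total = 0.07178 K/W;  Q = ΔT/R_total = 16/0.07178 = 222.9 W
T_interface = T_inner − Q·ΣR(inner→interface) = 23 − 223×0.02063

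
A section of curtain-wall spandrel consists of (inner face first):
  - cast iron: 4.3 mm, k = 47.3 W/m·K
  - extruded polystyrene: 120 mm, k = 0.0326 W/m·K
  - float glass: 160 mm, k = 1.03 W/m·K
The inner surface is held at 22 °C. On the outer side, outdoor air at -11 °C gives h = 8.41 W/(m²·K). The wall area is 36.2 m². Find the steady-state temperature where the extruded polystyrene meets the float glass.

Series thermal resistances:
R_cast iron = L/(kA) = 0.0043/(47.3×36.2) = 2.511×10^-6 K/W
R_extruded polystyrene = L/(kA) = 0.12/(0.0326×36.2) = 0.1017 K/W
R_float glass = L/(kA) = 0.16/(1.03×36.2) = 0.004291 K/W
R_outer film = 1/(h_o·A) = 1/(8.41×36.2) = 0.003285 K/W
R_total = 0.1093 K/W;  Q = ΔT/R_total = 33/0.1093 = 302 W
T_interface = T_inner − Q·ΣR(inner→interface) = 22 − 302×0.1017

T ≈ -8.71 °C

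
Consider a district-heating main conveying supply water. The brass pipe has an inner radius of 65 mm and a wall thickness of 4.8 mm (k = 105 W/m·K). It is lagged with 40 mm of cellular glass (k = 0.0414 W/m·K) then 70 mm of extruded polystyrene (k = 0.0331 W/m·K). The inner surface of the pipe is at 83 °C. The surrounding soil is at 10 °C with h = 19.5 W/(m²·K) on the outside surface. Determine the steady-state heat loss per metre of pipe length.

Cylindrical conduction, so R = ln(r₂/r₁)/(2πkL) per layer, in series:
R_brass pipe wall = ln(69.8/65)/(2π×105×1) = 1.08×10^-4 K/W
R_cellular glass = ln(109.8/69.8)/(2π×0.0414×1) = 1.742 K/W
R_extruded polystyrene = ln(179.8/109.8)/(2π×0.0331×1) = 2.371 K/W
R_outer film = 1/(h_o·2πr_oL) = 1/(19.5×2π×0.1798×1) = 0.04539 K/W
R_total = 4.158 K/W
Q = ΔT/R_total = 73/4.158

q′ ≈ 17.6 W/m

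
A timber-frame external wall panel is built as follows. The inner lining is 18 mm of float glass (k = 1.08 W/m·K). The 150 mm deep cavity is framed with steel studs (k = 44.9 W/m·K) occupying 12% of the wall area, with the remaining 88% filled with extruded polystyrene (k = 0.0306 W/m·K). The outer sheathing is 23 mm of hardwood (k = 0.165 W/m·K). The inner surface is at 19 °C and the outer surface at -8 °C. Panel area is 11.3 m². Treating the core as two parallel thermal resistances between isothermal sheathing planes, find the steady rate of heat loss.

Q ≈ 1660 W

Sheathing layers in series; stud and cavity paths in parallel between them.
R_inner = 0.018/(1.08×11.3) = 0.001475 K/W
R_stud  = 0.15/(44.9×0.12×11.3) = 0.002464 K/W
R_cav   = 0.15/(0.0306×0.88×11.3) = 0.493 K/W
1/R_core = 1/R_stud + 1/R_cav → R_core = 0.002451 K/W
R_outer = 0.023/(0.165×11.3) = 0.01234 K/W
R_total = 0.01626 K/W
Q = ΔT/R_total = 27/0.01626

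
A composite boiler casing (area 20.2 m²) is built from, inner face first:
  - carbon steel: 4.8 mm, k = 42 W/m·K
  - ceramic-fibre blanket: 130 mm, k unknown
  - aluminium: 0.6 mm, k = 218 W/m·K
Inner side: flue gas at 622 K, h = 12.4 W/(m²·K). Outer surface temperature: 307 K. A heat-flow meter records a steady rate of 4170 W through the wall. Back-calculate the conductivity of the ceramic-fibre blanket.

k ≈ 0.09 W/(m·K)

Using the resistance-network approach (series):
R_inner film = 1/(h_i·A) = 1/(12.4×20.2) = 0.003992 K/W
R_carbon steel = L/(kA) = 0.0048/(42×20.2) = 5.658×10^-6 K/W
R_aluminium = L/(kA) = 0.0006/(218×20.2) = 1.363×10^-7 K/W
Sum of known resistances R_other = 0.003998 K/W
Total R = ΔT/Q = 315/4170 = 0.07554 K/W
R_ceramic-fibre blanket = R_total − R_other = 0.07154 K/W
k = L/(R·A) = 0.13/(0.07154×20.2)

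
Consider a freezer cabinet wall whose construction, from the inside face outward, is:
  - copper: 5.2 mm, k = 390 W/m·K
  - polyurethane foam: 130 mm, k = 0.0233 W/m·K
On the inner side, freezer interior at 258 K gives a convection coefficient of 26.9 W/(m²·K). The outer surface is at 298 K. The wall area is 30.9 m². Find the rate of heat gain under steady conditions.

Thermal resistances in series:
R_inner film = 1/(h_i·A) = 1/(26.9×30.9) = 0.001203 K/W
R_copper = L/(kA) = 0.0052/(390×30.9) = 4.315×10^-7 K/W
R_polyurethane foam = L/(kA) = 0.13/(0.0233×30.9) = 0.1806 K/W
R_total = 0.1818 K/W
Q = ΔT / R_total = 40 / 0.1818

Q ≈ 220 W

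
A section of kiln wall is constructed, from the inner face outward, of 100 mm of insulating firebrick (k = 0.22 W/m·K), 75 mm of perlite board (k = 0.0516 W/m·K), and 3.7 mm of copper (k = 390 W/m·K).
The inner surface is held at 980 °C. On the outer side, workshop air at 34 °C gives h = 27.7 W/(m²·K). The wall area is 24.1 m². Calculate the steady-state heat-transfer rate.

Q ≈ 11700 W

Series thermal resistances:
R_insulating firebrick = L/(kA) = 0.1/(0.22×24.1) = 0.01886 K/W
R_perlite board = L/(kA) = 0.075/(0.0516×24.1) = 0.06031 K/W
R_copper = L/(kA) = 0.0037/(390×24.1) = 3.937×10^-7 K/W
R_outer film = 1/(h_o·A) = 1/(27.7×24.1) = 0.001498 K/W
R_total = 0.08067 K/W
Q = ΔT / R_total = 946 / 0.08067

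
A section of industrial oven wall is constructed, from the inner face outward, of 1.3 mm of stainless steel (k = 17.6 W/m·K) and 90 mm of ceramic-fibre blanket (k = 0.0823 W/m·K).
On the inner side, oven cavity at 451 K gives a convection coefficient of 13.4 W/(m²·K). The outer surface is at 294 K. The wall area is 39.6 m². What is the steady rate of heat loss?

Using the resistance-network approach (series):
R_inner film = 1/(h_i·A) = 1/(13.4×39.6) = 0.001885 K/W
R_stainless steel = L/(kA) = 0.0013/(17.6×39.6) = 1.865×10^-6 K/W
R_ceramic-fibre blanket = L/(kA) = 0.09/(0.0823×39.6) = 0.02762 K/W
R_total = 0.0295 K/W
Q = ΔT / R_total = 157 / 0.0295

Q ≈ 5320 W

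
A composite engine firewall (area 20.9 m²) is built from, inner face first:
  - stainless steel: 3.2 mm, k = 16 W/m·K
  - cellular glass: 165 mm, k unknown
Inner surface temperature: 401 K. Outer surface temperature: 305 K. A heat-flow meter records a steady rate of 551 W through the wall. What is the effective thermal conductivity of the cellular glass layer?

Model the wall as resistances in series:
R_stainless steel = L/(kA) = 0.0032/(16×20.9) = 9.569×10^-6 K/W
Sum of known resistances R_other = 9.569×10^-6 K/W
Total R = ΔT/Q = 96/551 = 0.1742 K/W
R_cellular glass = R_total − R_other = 0.1742 K/W
k = L/(R·A) = 0.165/(0.1742×20.9)

k ≈ 0.0453 W/(m·K)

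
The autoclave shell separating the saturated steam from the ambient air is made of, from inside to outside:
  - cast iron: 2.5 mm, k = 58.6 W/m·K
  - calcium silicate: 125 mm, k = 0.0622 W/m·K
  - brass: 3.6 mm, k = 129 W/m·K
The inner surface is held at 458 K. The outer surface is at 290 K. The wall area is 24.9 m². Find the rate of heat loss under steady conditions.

Q ≈ 2080 W

Using the resistance-network approach (series):
R_cast iron = L/(kA) = 0.0025/(58.6×24.9) = 1.713×10^-6 K/W
R_calcium silicate = L/(kA) = 0.125/(0.0622×24.9) = 0.08071 K/W
R_brass = L/(kA) = 0.0036/(129×24.9) = 1.121×10^-6 K/W
R_total = 0.08071 K/W
Q = ΔT / R_total = 168 / 0.08071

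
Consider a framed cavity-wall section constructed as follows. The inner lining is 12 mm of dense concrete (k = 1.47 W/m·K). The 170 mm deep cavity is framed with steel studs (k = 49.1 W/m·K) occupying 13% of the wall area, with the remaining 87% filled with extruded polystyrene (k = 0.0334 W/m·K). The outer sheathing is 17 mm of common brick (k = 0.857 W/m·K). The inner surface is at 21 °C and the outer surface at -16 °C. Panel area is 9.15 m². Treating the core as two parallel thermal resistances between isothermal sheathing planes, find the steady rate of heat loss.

Q ≈ 6210 W

Sheathing layers in series; stud and cavity paths in parallel between them.
R_inner = 0.012/(1.47×9.15) = 8.922×10^-4 K/W
R_stud  = 0.17/(49.1×0.13×9.15) = 0.002911 K/W
R_cav   = 0.17/(0.0334×0.87×9.15) = 0.6394 K/W
1/R_core = 1/R_stud + 1/R_cav → R_core = 0.002898 K/W
R_outer = 0.017/(0.857×9.15) = 0.002168 K/W
R_total = 0.005958 K/W
Q = ΔT/R_total = 37/0.005958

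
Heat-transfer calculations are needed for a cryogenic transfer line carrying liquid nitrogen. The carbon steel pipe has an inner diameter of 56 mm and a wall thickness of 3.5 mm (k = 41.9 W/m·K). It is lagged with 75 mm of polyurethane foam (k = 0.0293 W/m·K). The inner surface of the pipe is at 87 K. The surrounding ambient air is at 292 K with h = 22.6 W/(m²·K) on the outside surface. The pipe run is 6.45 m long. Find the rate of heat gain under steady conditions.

Q ≈ 198 W

Radial resistances (cylindrical: R_cond = ln(r_o/r_i)/(2πkL), R_conv = 1/(h·2πrL)):
R_carbon steel pipe wall = ln(31.5/28)/(2π×41.9×6.45) = 6.936×10^-5 K/W
R_polyurethane foam = ln(106.5/31.5)/(2π×0.0293×6.45) = 1.026 K/W
R_outer film = 1/(h_o·2πr_oL) = 1/(22.6×2π×0.1065×6.45) = 0.01025 K/W
R_total = 1.036 K/W
Q = ΔT/R_total = 205/1.036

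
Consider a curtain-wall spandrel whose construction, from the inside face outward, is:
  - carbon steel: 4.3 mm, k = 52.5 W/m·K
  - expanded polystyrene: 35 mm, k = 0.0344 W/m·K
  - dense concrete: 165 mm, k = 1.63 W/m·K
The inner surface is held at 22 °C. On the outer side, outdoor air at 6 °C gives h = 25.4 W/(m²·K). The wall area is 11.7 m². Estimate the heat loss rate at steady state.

Q ≈ 162 W

Series thermal resistances:
R_carbon steel = L/(kA) = 0.0043/(52.5×11.7) = 7×10^-6 K/W
R_expanded polystyrene = L/(kA) = 0.035/(0.0344×11.7) = 0.08696 K/W
R_dense concrete = L/(kA) = 0.165/(1.63×11.7) = 0.008652 K/W
R_outer film = 1/(h_o·A) = 1/(25.4×11.7) = 0.003365 K/W
R_total = 0.09898 K/W
Q = ΔT / R_total = 16 / 0.09898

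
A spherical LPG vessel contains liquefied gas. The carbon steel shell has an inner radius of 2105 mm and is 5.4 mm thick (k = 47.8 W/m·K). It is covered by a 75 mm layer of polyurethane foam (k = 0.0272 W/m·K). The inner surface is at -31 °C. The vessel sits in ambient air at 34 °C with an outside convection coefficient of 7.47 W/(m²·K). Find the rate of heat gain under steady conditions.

Radial (spherical) resistances in series:
R_carbon steel shell = (1/2.105 − 1/2.1104)/(4π×47.8) = 2.024×10^-6 K/W
R_polyurethane foam = (1/2.1104 − 1/2.1854)/(4π×0.0272) = 0.04758 K/W
R_outer film = 1/(h·4πr_o²) = 1/(7.47×4π×2.1854²) = 0.002231 K/W
R_total = 0.04981 K/W
Q = ΔT/R_total = 65/0.04981

Q ≈ 1310 W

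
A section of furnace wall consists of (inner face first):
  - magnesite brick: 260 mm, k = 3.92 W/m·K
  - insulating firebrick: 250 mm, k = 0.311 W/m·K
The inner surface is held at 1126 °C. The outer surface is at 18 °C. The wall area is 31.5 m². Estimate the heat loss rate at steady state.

Series thermal resistances:
R_magnesite brick = L/(kA) = 0.26/(3.92×31.5) = 0.002106 K/W
R_insulating firebrick = L/(kA) = 0.25/(0.311×31.5) = 0.02552 K/W
R_total = 0.02762 K/W
Q = ΔT / R_total = 1108 / 0.02762

Q ≈ 40100 W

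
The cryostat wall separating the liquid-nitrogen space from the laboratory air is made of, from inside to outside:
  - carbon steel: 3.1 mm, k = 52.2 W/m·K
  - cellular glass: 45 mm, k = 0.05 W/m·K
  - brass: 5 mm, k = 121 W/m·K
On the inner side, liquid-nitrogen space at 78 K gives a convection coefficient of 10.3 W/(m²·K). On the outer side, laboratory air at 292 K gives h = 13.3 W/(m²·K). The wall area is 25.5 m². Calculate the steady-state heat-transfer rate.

Series thermal resistances:
R_inner film = 1/(h_i·A) = 1/(10.3×25.5) = 0.003807 K/W
R_carbon steel = L/(kA) = 0.0031/(52.2×25.5) = 2.329×10^-6 K/W
R_cellular glass = L/(kA) = 0.045/(0.05×25.5) = 0.03529 K/W
R_brass = L/(kA) = 0.005/(121×25.5) = 1.62×10^-6 K/W
R_outer film = 1/(h_o·A) = 1/(13.3×25.5) = 0.002949 K/W
R_total = 0.04205 K/W
Q = ΔT / R_total = 214 / 0.04205

Q ≈ 5090 W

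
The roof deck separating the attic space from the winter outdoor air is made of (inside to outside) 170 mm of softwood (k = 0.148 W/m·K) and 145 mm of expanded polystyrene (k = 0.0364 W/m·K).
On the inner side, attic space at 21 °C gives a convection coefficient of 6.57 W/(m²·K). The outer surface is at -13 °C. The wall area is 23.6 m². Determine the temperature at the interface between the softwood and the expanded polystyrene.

Thermal resistances in series:
R_inner film = 1/(h_i·A) = 1/(6.57×23.6) = 0.006449 K/W
R_softwood = L/(kA) = 0.17/(0.148×23.6) = 0.04867 K/W
R_expanded polystyrene = L/(kA) = 0.145/(0.0364×23.6) = 0.1688 K/W
R_total = 0.2239 K/W;  Q = ΔT/R_total = 34/0.2239 = 151.8 W
T_interface = T_inner − Q·ΣR(inner→interface) = 21 − 152×0.05512

T ≈ 12.6 °C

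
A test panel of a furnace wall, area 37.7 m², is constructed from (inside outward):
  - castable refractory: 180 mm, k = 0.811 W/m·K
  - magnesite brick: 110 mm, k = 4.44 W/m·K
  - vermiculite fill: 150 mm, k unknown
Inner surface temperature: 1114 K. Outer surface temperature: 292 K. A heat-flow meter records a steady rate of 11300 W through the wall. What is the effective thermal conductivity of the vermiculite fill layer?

Thermal resistances in series:
R_castable refractory = L/(kA) = 0.18/(0.811×37.7) = 0.005887 K/W
R_magnesite brick = L/(kA) = 0.11/(4.44×37.7) = 6.572×10^-4 K/W
Sum of known resistances R_other = 0.006544 K/W
Total R = ΔT/Q = 822/11300 = 0.07274 K/W
R_vermiculite fill = R_total − R_other = 0.0662 K/W
k = L/(R·A) = 0.15/(0.0662×37.7)

k ≈ 0.0601 W/(m·K)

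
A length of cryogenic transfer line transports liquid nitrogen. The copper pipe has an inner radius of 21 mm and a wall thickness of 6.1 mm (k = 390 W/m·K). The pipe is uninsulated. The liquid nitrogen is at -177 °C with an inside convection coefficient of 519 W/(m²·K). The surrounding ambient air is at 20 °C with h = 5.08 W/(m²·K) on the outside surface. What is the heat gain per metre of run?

q′ ≈ 168 W/m

Radial resistances (cylindrical: R_cond = ln(r_o/r_i)/(2πkL), R_conv = 1/(h·2πrL)):
R_inner film = 1/(h_i·2πr₁L) = 1/(519×2π×0.021×1) = 0.0146 K/W
R_copper pipe wall = ln(27.1/21)/(2π×390×1) = 1.041×10^-4 K/W
R_outer film = 1/(h_o·2πr_oL) = 1/(5.08×2π×0.0271×1) = 1.156 K/W
R_total = 1.171 K/W
Q = ΔT/R_total = 197/1.171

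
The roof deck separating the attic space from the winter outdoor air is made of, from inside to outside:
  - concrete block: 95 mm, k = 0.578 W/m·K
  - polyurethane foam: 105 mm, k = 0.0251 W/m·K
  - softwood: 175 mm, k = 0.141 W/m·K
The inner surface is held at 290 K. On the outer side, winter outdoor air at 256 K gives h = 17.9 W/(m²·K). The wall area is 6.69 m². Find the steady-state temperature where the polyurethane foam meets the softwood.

Model the wall as resistances in series:
R_concrete block = L/(kA) = 0.095/(0.578×6.69) = 0.02457 K/W
R_polyurethane foam = L/(kA) = 0.105/(0.0251×6.69) = 0.6253 K/W
R_softwood = L/(kA) = 0.175/(0.141×6.69) = 0.1855 K/W
R_outer film = 1/(h_o·A) = 1/(17.9×6.69) = 0.008351 K/W
R_total = 0.8437 K/W;  Q = ΔT/R_total = 34/0.8437 = 40.3 W
T_interface = T_inner − Q·ΣR(inner→interface) = 290 − 40.3×0.6499

T ≈ 264 K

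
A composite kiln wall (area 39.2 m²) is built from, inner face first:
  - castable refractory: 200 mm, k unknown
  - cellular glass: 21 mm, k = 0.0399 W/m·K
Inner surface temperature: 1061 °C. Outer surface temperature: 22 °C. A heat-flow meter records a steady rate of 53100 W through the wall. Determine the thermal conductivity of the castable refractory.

k ≈ 0.831 W/(m·K)

Using the resistance-network approach (series):
R_cellular glass = L/(kA) = 0.021/(0.0399×39.2) = 0.01343 K/W
Sum of known resistances R_other = 0.01343 K/W
Total R = ΔT/Q = 1039/53100 = 0.01957 K/W
R_castable refractory = R_total − R_other = 0.00614 K/W
k = L/(R·A) = 0.2/(0.00614×39.2)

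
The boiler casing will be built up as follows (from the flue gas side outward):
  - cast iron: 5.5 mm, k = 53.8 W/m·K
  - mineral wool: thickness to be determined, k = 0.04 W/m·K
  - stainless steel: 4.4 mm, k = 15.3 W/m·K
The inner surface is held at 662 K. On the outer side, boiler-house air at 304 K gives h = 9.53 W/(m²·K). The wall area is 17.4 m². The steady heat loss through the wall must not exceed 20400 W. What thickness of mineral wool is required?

L ≈ 8 mm

Treating each layer as a thermal resistance in series:
R_cast iron = L/(kA) = 0.0055/(53.8×17.4) = 5.875×10^-6 K/W
R_stainless steel = L/(kA) = 0.0044/(15.3×17.4) = 1.653×10^-5 K/W
R_outer film = 1/(h_o·A) = 1/(9.53×17.4) = 0.006031 K/W
Sum of the known resistances R_other = 0.006053 K/W
Required total resistance R_tot = ΔT/Q_allow = 358/20400 = 0.01755 K/W
R_mineral wool = R_tot − R_other = 0.0115 K/W
L = R·k·A = 0.0115×0.04×17.4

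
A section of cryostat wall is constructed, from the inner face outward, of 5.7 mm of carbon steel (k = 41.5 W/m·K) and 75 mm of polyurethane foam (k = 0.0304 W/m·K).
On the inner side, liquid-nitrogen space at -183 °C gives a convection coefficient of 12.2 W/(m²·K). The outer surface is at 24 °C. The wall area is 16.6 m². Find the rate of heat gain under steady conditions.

Q ≈ 1350 W

Series thermal resistances:
R_inner film = 1/(h_i·A) = 1/(12.2×16.6) = 0.004938 K/W
R_carbon steel = L/(kA) = 0.0057/(41.5×16.6) = 8.274×10^-6 K/W
R_polyurethane foam = L/(kA) = 0.075/(0.0304×16.6) = 0.1486 K/W
R_total = 0.1536 K/W
Q = ΔT / R_total = 207 / 0.1536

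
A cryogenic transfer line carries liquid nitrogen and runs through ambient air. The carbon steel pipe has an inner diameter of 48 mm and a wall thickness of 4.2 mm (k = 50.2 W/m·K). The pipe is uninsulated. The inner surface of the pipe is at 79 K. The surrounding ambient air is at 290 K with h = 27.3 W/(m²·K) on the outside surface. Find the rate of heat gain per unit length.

q′ ≈ 1020 W/m

For a radial system each layer contributes R = ln(r_out/r_in)/(2πkL); films add R = 1/(hA).
R_carbon steel pipe wall = ln(28.2/24)/(2π×50.2×1) = 5.113×10^-4 K/W
R_outer film = 1/(h_o·2πr_oL) = 1/(27.3×2π×0.0282×1) = 0.2067 K/W
R_total = 0.2072 K/W
Q = ΔT/R_total = 211/0.2072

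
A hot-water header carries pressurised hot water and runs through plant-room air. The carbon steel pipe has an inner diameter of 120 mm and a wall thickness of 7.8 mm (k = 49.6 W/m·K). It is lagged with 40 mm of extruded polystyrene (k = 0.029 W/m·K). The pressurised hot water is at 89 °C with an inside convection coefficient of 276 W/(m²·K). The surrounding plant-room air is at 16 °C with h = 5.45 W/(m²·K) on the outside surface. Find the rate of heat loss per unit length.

Radial resistances (cylindrical: R_cond = ln(r_o/r_i)/(2πkL), R_conv = 1/(h·2πrL)):
R_inner film = 1/(h_i·2πr₁L) = 1/(276×2π×0.06×1) = 0.009611 K/W
R_carbon steel pipe wall = ln(67.8/60)/(2π×49.6×1) = 3.922×10^-4 K/W
R_extruded polystyrene = ln(107.8/67.8)/(2π×0.029×1) = 2.545 K/W
R_outer film = 1/(h_o·2πr_oL) = 1/(5.45×2π×0.1078×1) = 0.2709 K/W
R_total = 2.826 K/W
Q = ΔT/R_total = 73/2.826

q′ ≈ 25.8 W/m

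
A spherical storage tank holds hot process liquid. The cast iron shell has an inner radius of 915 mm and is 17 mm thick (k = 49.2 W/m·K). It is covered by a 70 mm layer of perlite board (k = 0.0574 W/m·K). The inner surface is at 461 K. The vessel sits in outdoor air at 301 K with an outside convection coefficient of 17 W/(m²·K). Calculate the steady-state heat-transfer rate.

Each spherical layer contributes R = (1/r_i − 1/r_o)/(4πk):
R_cast iron shell = (1/0.915 − 1/0.932)/(4π×49.2) = 3.224×10^-5 K/W
R_perlite board = (1/0.932 − 1/1.002)/(4π×0.0574) = 0.1039 K/W
R_outer film = 1/(h·4πr_o²) = 1/(17×4π×1.002²) = 0.004662 K/W
R_total = 0.1086 K/W
Q = ΔT/R_total = 160/0.1086

Q ≈ 1470 W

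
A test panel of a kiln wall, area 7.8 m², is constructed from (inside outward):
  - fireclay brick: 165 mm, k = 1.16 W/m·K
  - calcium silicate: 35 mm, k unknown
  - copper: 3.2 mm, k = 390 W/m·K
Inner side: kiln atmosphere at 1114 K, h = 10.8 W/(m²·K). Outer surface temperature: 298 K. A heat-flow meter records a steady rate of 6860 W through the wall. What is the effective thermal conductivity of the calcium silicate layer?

Series thermal resistances:
R_inner film = 1/(h_i·A) = 1/(10.8×7.8) = 0.01187 K/W
R_fireclay brick = L/(kA) = 0.165/(1.16×7.8) = 0.01824 K/W
R_copper = L/(kA) = 0.0032/(390×7.8) = 1.052×10^-6 K/W
Sum of known resistances R_other = 0.03011 K/W
Total R = ΔT/Q = 816/6860 = 0.119 K/W
R_calcium silicate = R_total − R_other = 0.08884 K/W
k = L/(R·A) = 0.035/(0.08884×7.8)

k ≈ 0.0505 W/(m·K)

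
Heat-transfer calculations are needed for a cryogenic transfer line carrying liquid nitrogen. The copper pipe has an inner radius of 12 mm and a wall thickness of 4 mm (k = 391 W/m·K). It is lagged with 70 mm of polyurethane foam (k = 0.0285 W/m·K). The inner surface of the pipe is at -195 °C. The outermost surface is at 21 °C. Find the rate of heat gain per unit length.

Treating each annulus and film as a series resistance:
R_copper pipe wall = ln(16/12)/(2π×391×1) = 1.171×10^-4 K/W
R_polyurethane foam = ln(86/16)/(2π×0.0285×1) = 9.392 K/W
R_total = 9.392 K/W
Q = ΔT/R_total = 216/9.392

q′ ≈ 23 W/m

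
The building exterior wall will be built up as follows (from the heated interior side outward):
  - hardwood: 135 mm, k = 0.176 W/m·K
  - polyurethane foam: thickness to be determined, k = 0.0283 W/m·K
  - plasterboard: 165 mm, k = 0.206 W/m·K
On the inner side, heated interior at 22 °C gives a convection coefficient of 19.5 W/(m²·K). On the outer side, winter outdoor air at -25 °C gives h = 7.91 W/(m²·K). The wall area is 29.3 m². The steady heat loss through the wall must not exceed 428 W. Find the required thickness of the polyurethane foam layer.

L ≈ 41.7 mm

Model the wall as resistances in series:
R_inner film = 1/(h_i·A) = 1/(19.5×29.3) = 0.00175 K/W
R_hardwood = L/(kA) = 0.135/(0.176×29.3) = 0.02618 K/W
R_plasterboard = L/(kA) = 0.165/(0.206×29.3) = 0.02734 K/W
R_outer film = 1/(h_o·A) = 1/(7.91×29.3) = 0.004315 K/W
Sum of the known resistances R_other = 0.05958 K/W
Required total resistance R_tot = ΔT/Q_allow = 47/428 = 0.1098 K/W
R_polyurethane foam = R_tot − R_other = 0.05023 K/W
L = R·k·A = 0.05023×0.0283×29.3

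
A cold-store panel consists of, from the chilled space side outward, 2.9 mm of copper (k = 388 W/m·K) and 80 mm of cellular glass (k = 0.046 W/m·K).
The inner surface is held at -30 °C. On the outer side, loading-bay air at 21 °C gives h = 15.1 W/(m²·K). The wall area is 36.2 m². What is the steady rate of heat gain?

Model the wall as resistances in series:
R_copper = L/(kA) = 0.0029/(388×36.2) = 2.065×10^-7 K/W
R_cellular glass = L/(kA) = 0.08/(0.046×36.2) = 0.04804 K/W
R_outer film = 1/(h_o·A) = 1/(15.1×36.2) = 0.001829 K/W
R_total = 0.04987 K/W
Q = ΔT / R_total = 51 / 0.04987

Q ≈ 1020 W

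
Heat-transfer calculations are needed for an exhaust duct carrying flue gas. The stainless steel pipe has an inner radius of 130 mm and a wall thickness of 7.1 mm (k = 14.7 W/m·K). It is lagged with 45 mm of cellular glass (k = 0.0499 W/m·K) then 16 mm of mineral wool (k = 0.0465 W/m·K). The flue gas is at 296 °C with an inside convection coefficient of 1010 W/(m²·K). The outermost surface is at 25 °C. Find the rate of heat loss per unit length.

Per-layer cylindrical resistances, series-summed:
R_inner film = 1/(h_i·2πr₁L) = 1/(1010×2π×0.13×1) = 0.001212 K/W
R_stainless steel pipe wall = ln(137.1/130)/(2π×14.7×1) = 5.757×10^-4 K/W
R_cellular glass = ln(182.1/137.1)/(2π×0.0499×1) = 0.9053 K/W
R_mineral wool = ln(198.1/182.1)/(2π×0.0465×1) = 0.2882 K/W
R_total = 1.195 K/W
Q = ΔT/R_total = 271/1.195

q′ ≈ 227 W/m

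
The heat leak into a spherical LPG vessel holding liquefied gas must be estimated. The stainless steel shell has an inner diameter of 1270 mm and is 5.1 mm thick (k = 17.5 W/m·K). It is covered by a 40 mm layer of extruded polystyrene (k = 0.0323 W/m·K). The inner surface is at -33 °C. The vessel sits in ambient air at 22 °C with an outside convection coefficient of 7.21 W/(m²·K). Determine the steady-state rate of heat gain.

Q ≈ 220 W

For a spherical shell R = (1/r₁ − 1/r₂)/(4πk); film R = 1/(h·4πr²). In series:
R_stainless steel shell = (1/0.635 − 1/0.6401)/(4π×17.5) = 5.706×10^-5 K/W
R_extruded polystyrene = (1/0.6401 − 1/0.6801)/(4π×0.0323) = 0.2264 K/W
R_outer film = 1/(h·4πr_o²) = 1/(7.21×4π×0.6801²) = 0.02386 K/W
R_total = 0.2503 K/W
Q = ΔT/R_total = 55/0.2503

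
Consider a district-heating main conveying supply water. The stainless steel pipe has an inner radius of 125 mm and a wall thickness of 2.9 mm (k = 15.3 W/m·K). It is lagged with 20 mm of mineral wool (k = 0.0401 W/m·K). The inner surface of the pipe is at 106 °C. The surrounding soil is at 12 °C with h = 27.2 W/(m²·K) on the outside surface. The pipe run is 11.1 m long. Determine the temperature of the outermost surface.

T ≈ 18 °C

Radial resistances (cylindrical: R_cond = ln(r_o/r_i)/(2πkL), R_conv = 1/(h·2πrL)):
R_stainless steel pipe wall = ln(127.9/125)/(2π×15.3×11.1) = 2.149×10^-5 K/W
R_mineral wool = ln(147.9/127.9)/(2π×0.0401×11.1) = 0.05195 K/W
R_outer film = 1/(h_o·2πr_oL) = 1/(27.2×2π×0.1479×11.1) = 0.003564 K/W
R_total = 0.05554 K/W
Q = ΔT/R_total = 94/0.05554
Q = 1690 W
T_interface = T_inner − Q·ΣR(inner→interface) = 106 − 1690×0.05197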